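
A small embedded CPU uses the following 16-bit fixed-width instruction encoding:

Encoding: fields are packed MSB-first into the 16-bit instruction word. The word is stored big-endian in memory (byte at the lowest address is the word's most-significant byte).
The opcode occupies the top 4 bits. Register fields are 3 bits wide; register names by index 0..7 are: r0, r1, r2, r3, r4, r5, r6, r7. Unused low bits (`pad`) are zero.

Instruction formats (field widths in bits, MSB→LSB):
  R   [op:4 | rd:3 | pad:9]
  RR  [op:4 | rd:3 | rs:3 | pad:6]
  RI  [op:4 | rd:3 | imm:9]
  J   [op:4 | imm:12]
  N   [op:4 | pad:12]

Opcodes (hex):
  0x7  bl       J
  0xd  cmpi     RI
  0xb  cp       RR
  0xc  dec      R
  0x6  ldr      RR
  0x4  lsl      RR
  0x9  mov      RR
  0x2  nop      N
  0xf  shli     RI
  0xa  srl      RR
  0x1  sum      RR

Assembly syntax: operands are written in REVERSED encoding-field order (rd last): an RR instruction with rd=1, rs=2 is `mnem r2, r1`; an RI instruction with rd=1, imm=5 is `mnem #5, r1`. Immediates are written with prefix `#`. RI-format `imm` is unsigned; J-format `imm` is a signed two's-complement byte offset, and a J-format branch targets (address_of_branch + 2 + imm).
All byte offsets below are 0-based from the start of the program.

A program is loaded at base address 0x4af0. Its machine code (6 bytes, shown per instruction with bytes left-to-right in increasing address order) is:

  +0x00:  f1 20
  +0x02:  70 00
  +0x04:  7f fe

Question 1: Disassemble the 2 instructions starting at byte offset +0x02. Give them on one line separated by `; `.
off 0x02: read 70 00 as big → 0x7000
  top 4b → 0x7 → bl [J]
  imm: (w>>0)&0xfff=0x0 → #0
off 0x04: read 7f fe as big → 0x7ffe
  top 4b → 0x7 → bl [J]
  imm: (w>>0)&0xfff=0xffe (s12→-2) → #-2

bl #0; bl #-2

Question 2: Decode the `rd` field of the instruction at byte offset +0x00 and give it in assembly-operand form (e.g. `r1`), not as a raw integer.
+0x00: f1 20 ⇒ word 0xf120 (big)
  op=0xf120>>12=0xf ⇒ shli (RI)
  rd: (w>>9)&0x7=0x0 → r0
  imm: (w>>0)&0x1ff=0x120 → #288

r0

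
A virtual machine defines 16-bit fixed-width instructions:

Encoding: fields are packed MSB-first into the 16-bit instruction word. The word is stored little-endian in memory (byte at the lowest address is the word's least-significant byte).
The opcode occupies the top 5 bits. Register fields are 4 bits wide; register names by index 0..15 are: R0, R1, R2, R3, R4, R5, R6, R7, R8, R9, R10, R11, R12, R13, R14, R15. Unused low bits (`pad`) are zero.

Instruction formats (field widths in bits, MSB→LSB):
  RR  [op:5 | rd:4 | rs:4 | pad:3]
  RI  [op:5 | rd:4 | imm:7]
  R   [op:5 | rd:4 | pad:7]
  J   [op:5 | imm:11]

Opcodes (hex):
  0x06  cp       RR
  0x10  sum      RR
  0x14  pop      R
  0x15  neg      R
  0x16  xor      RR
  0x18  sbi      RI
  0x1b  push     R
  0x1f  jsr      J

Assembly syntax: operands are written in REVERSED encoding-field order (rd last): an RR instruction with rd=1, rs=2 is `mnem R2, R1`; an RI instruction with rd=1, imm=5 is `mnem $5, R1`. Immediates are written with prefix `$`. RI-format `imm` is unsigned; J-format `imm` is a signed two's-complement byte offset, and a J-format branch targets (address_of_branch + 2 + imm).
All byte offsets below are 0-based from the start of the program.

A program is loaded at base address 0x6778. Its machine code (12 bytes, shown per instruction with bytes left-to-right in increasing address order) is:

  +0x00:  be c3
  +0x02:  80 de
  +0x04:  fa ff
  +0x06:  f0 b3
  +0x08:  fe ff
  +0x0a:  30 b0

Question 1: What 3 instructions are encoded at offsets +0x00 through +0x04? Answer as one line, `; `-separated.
[00] be c3 → 0xc3be
  opcode bits[15:11]=0x18: sbi/RI
  [10:7] rd=7 = R7
  [6:0] imm=62 = $62
[02] 80 de → 0xde80
  opcode bits[15:11]=0x1b: push/R
  [10:7] rd=13 = R13
[04] fa ff → 0xfffa
  opcode bits[15:11]=0x1f: jsr/J
  [10:0] imm=2042 (s11→-6) = $-6

sbi $62, R7; push R13; jsr $-6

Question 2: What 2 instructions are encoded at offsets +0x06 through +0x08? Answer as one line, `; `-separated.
xor R14, R7; jsr $-2

@+06  little-endian(f0 b3) = 0xb3f0
  top 5b → 0x16 → xor [RR]
  [10:7] rd=7 = R7
  [6:3] rs=14 = R14
@+08  little-endian(fe ff) = 0xfffe
  top 5b → 0x1f → jsr [J]
  [10:0] imm=2046 (s11→-2) = $-2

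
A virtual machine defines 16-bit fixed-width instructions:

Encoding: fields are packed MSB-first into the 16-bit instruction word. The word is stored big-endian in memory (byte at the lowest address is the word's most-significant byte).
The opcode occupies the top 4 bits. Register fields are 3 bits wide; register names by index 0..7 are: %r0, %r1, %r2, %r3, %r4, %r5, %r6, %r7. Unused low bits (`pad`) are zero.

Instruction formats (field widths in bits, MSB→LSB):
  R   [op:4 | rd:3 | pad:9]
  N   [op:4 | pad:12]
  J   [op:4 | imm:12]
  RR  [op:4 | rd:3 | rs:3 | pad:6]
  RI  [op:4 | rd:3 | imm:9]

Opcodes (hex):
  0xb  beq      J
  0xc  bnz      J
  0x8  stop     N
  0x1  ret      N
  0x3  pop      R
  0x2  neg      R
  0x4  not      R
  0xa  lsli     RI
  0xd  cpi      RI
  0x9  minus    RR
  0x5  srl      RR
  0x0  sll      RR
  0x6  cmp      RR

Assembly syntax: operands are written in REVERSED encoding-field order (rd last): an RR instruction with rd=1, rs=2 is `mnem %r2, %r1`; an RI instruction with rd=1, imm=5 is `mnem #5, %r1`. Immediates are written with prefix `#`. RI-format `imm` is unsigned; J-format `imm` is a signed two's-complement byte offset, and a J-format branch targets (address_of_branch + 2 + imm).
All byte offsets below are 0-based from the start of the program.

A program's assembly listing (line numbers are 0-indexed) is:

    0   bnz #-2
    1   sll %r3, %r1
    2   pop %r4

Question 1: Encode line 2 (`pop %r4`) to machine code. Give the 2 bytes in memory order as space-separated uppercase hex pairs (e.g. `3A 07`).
L2: pop op=0x3:4|rd=4:3|pad=0:9 ⇒ 0x3800 ⇒ big 38 00

38 00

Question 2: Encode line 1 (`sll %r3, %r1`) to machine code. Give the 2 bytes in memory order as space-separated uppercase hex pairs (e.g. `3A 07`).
1. sll fields op=0x0:4|rd=1:3|rs=3:3|pad=0:6 → word 02c0h → 02 c0

02 C0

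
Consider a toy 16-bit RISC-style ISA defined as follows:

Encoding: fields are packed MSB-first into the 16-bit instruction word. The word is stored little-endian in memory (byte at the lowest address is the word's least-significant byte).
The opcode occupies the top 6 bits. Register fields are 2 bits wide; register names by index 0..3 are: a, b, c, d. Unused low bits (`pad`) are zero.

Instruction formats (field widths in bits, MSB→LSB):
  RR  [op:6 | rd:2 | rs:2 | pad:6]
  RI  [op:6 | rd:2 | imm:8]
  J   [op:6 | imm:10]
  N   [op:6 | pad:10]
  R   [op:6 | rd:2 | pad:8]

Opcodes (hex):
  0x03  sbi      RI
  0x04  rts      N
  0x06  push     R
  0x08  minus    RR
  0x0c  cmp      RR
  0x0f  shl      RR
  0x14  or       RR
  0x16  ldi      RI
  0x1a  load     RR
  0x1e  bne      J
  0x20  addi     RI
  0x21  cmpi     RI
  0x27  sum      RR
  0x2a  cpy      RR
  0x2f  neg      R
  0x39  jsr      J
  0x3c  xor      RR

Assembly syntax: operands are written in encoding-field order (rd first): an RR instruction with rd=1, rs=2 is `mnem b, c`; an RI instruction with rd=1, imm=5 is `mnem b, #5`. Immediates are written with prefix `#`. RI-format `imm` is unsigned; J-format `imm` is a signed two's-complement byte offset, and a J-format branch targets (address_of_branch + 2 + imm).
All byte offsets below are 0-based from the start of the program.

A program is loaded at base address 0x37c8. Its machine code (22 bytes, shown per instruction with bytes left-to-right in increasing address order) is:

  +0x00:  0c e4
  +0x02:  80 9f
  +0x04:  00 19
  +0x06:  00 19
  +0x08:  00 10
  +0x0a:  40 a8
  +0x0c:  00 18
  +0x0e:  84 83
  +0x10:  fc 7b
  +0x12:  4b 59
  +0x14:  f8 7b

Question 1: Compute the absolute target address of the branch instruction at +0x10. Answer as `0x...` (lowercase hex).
off 0x10: read fc 7b as little → 0x7bfc
  opcode bits[15:10]=0x1e: bne/J
  [9:0] imm=1020 (s10→-4) = #-4
  target = base 0x37c8 + off 0x10 + 2 + imm -4 = 0x37d6

0x37d6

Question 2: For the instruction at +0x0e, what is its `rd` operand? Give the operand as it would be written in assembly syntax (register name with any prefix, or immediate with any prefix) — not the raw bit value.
off 0x0e: read 84 83 as little → 0x8384
  top 6b → 0x20 → addi [RI]
  rd: (w>>8)&0x3=0x3 → d
  imm: (w>>0)&0xff=0x84 → #132

d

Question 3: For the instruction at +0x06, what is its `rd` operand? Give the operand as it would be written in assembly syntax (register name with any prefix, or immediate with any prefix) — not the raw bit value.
b

[06] 00 19 → 0x1900
  top 6b → 0x6 → push [R]
  rd@[9:8]=0x1 ⇒ b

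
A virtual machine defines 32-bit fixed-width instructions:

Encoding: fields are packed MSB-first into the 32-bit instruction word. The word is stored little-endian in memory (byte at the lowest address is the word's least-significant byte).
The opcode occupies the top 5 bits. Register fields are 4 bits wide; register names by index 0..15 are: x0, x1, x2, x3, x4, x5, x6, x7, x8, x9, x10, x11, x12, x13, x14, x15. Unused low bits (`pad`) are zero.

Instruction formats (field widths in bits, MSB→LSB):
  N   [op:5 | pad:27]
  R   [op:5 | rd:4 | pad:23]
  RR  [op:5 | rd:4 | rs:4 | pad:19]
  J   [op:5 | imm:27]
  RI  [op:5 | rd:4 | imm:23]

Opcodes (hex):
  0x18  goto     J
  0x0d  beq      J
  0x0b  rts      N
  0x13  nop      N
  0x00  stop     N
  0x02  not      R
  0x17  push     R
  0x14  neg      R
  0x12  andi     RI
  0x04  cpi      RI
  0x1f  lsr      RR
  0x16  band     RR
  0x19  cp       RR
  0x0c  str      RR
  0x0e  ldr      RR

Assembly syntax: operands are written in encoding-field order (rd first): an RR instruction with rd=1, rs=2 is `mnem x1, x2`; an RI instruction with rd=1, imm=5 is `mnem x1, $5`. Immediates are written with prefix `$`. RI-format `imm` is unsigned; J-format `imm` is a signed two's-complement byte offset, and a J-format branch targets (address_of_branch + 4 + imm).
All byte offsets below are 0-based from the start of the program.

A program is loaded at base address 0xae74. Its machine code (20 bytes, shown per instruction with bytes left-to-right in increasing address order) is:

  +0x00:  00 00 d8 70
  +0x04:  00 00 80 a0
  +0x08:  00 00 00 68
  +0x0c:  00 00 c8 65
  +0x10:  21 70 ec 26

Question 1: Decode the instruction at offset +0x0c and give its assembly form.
str x11, x9

off 0x0c: read 00 00 c8 65 as little → 0x65c80000
  op=0x65c80000>>27=0xc ⇒ str (RR)
  rd@[26:23]=0xb ⇒ x11
  rs@[22:19]=0x9 ⇒ x9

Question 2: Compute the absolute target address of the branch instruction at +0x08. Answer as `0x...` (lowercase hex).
0xae80

off 0x08: read 00 00 00 68 as little → 0x68000000
  op=0x68000000>>27=0xd ⇒ beq (J)
  imm@[26:0]=0x0 ⇒ $0
  target = base 0xae74 + off 0x08 + 4 + imm 0 = 0xae80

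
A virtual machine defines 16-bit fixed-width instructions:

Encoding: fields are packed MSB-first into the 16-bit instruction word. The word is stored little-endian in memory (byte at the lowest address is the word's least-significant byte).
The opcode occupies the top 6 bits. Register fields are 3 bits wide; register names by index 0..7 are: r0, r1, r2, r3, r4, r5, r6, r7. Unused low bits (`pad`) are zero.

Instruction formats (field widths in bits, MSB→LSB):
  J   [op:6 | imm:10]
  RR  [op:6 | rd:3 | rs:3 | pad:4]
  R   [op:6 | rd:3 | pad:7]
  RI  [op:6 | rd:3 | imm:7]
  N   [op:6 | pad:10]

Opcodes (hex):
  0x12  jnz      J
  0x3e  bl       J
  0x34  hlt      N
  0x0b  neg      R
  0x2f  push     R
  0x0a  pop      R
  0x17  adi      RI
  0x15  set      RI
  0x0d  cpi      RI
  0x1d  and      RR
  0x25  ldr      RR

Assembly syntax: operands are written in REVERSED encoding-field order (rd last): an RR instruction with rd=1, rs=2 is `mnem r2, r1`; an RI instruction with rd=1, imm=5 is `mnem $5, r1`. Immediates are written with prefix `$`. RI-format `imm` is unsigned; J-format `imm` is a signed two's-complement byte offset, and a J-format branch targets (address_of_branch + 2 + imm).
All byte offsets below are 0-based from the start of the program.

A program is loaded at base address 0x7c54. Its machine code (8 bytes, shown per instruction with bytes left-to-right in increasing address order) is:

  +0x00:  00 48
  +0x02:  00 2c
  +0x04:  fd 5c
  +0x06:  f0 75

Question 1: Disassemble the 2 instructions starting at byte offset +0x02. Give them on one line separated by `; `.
neg r0; adi $125, r1

@+02  little-endian(00 2c) = 0x2c00
  op=0x2c00>>10=0xb ⇒ neg (R)
  rd@[9:7]=0x0 ⇒ r0
@+04  little-endian(fd 5c) = 0x5cfd
  op=0x5cfd>>10=0x17 ⇒ adi (RI)
  rd@[9:7]=0x1 ⇒ r1
  imm@[6:0]=0x7d ⇒ $125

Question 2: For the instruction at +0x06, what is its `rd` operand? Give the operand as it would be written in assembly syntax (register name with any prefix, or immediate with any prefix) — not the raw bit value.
[06] f0 75 → 0x75f0
  op=0x75f0>>10=0x1d ⇒ and (RR)
  rd: (w>>7)&0x7=0x3 → r3
  rs: (w>>4)&0x7=0x7 → r7

r3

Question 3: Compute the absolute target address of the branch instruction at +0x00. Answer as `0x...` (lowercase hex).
+0x00: 00 48 ⇒ word 0x4800 (little)
  op=0x4800>>10=0x12 ⇒ jnz (J)
  imm@[9:0]=0x0 ⇒ $0
  target = base 0x7c54 + off 0x00 + 2 + imm 0 = 0x7c56

0x7c56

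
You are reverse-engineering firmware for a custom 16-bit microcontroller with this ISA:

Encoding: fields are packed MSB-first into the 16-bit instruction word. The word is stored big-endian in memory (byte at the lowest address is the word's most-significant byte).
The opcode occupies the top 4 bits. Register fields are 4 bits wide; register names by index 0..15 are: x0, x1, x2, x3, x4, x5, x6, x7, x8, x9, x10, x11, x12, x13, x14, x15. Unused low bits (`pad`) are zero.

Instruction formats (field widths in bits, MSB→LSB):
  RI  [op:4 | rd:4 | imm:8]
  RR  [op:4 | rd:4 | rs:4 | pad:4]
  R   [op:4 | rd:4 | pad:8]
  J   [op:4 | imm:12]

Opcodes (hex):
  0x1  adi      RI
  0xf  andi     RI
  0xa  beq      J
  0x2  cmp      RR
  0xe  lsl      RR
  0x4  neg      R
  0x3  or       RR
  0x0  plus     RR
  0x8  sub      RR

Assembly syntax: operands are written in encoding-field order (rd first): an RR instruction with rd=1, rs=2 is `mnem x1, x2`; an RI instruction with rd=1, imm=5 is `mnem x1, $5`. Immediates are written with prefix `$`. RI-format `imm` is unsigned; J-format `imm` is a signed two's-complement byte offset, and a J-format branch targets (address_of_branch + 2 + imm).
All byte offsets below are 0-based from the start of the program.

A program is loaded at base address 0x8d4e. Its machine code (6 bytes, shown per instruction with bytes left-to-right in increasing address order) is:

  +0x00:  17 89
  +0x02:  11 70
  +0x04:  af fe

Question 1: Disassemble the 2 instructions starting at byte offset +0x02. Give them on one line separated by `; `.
+0x02: 11 70 ⇒ word 0x1170 (big)
  top 4b → 0x1 → adi [RI]
  rd: (w>>8)&0xf=0x1 → x1
  imm: (w>>0)&0xff=0x70 → $112
+0x04: af fe ⇒ word 0xaffe (big)
  top 4b → 0xa → beq [J]
  imm: (w>>0)&0xfff=0xffe (s12→-2) → $-2

adi x1, $112; beq $-2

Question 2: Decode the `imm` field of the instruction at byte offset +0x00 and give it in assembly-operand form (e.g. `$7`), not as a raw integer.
$137

@+00  big-endian(17 89) = 0x1789
  op=0x1789>>12=0x1 ⇒ adi (RI)
  rd@[11:8]=0x7 ⇒ x7
  imm@[7:0]=0x89 ⇒ $137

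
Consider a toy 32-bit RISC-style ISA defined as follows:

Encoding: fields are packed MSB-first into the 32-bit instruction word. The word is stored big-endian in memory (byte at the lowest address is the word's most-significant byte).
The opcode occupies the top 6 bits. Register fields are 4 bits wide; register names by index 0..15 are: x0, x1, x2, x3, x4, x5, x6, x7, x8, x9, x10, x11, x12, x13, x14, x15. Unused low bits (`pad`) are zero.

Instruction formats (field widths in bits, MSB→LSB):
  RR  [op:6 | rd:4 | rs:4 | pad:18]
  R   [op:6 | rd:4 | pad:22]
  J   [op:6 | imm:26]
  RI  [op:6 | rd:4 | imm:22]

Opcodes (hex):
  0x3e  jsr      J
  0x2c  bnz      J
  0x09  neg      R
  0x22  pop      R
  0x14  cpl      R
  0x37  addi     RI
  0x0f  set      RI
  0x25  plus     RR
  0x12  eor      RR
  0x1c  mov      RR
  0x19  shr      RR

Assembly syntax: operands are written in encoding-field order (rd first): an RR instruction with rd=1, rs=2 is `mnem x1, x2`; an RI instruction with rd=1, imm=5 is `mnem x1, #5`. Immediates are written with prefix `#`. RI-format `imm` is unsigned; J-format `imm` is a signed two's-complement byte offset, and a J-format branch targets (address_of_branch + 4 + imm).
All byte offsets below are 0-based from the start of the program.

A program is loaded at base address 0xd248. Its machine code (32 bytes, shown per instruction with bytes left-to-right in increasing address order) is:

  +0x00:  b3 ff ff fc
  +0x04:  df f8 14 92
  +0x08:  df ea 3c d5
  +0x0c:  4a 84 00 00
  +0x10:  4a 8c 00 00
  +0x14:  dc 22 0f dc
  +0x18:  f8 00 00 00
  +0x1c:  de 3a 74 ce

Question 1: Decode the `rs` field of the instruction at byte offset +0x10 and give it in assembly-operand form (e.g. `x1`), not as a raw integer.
+0x10: 4a 8c 00 00 ⇒ word 0x4a8c0000 (big)
  op=0x4a8c0000>>26=0x12 ⇒ eor (RR)
  rd: (w>>22)&0xf=0xa → x10
  rs: (w>>18)&0xf=0x3 → x3

x3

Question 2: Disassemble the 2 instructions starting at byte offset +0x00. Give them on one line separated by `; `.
+0x00: b3 ff ff fc ⇒ word 0xb3fffffc (big)
  opcode bits[31:26]=0x2c: bnz/J
  imm@[25:0]=0x3fffffc (s26→-4) ⇒ #-4
+0x04: df f8 14 92 ⇒ word 0xdff81492 (big)
  opcode bits[31:26]=0x37: addi/RI
  rd@[25:22]=0xf ⇒ x15
  imm@[21:0]=0x381492 ⇒ #3675282

bnz #-4; addi x15, #3675282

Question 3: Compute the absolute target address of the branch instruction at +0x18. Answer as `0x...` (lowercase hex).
0xd264

@+18  big-endian(f8 00 00 00) = 0xf8000000
  op=0xf8000000>>26=0x3e ⇒ jsr (J)
  imm: (w>>0)&0x3ffffff=0x0 → #0
  target = base 0xd248 + off 0x18 + 4 + imm 0 = 0xd264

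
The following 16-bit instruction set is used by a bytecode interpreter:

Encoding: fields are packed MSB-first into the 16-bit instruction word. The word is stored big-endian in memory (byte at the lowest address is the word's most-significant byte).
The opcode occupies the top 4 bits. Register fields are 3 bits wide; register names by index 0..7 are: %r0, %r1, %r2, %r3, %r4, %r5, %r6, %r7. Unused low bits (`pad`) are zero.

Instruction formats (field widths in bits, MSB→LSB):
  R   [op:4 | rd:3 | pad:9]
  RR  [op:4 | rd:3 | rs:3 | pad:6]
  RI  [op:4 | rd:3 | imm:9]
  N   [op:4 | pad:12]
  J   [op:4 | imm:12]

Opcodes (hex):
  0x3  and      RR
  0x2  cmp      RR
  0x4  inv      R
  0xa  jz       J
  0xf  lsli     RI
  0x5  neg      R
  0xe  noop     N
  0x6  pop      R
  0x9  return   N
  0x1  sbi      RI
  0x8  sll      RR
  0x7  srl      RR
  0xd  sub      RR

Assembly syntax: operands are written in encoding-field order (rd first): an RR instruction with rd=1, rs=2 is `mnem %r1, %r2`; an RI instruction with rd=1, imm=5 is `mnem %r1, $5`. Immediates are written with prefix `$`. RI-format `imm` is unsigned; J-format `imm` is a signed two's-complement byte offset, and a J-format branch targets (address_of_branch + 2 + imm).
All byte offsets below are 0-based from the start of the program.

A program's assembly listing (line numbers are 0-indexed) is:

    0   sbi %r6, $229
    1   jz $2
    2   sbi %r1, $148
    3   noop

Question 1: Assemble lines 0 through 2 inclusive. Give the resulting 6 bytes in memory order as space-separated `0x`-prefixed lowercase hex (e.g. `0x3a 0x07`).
L0: sbi op=0x1:4|rd=6:3|imm=229:9 ⇒ 0x1ce5 ⇒ big 1c e5
L1: jz op=0xa:4|imm=2:12 ⇒ 0xa002 ⇒ big a0 02
L2: sbi op=0x1:4|rd=1:3|imm=148:9 ⇒ 0x1294 ⇒ big 12 94

0x1c 0xe5 0xa0 0x02 0x12 0x94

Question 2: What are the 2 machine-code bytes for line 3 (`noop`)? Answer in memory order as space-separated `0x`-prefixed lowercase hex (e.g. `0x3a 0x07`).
0xe0 0x00

line 3 (noop): pack op=0xe:4|pad=0:12 = 0xe000; big→ e0 00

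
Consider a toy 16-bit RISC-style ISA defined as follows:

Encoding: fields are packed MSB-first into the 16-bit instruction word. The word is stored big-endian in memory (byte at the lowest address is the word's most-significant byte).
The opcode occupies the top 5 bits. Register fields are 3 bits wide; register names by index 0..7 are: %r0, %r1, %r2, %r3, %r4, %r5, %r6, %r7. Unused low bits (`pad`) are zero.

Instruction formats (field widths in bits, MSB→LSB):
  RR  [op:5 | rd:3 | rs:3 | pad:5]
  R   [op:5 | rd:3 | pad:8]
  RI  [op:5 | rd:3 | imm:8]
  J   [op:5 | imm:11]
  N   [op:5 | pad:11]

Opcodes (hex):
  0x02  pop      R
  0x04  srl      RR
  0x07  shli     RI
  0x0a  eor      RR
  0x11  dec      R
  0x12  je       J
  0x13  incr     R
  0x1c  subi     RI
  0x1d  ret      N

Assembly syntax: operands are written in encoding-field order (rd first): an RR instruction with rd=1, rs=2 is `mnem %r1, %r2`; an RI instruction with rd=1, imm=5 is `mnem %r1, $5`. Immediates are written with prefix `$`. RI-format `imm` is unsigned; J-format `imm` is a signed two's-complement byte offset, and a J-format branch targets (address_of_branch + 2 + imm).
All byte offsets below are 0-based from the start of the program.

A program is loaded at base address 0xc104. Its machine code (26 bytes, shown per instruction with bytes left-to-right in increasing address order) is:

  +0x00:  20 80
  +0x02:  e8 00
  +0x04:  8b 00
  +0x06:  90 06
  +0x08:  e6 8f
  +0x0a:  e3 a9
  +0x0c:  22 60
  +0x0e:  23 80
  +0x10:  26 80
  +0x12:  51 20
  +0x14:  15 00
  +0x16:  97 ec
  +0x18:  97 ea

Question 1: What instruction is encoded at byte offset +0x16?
off 0x16: read 97 ec as big → 0x97ec
  opcode bits[15:11]=0x12: je/J
  imm: (w>>0)&0x7ff=0x7ec (s11→-20) → $-20

je $-20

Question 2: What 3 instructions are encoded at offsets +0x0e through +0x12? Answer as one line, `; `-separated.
srl %r3, %r4; srl %r6, %r4; eor %r1, %r1

@+0e  big-endian(23 80) = 0x2380
  op=0x2380>>11=0x4 ⇒ srl (RR)
  rd@[10:8]=0x3 ⇒ %r3
  rs@[7:5]=0x4 ⇒ %r4
@+10  big-endian(26 80) = 0x2680
  op=0x2680>>11=0x4 ⇒ srl (RR)
  rd@[10:8]=0x6 ⇒ %r6
  rs@[7:5]=0x4 ⇒ %r4
@+12  big-endian(51 20) = 0x5120
  op=0x5120>>11=0xa ⇒ eor (RR)
  rd@[10:8]=0x1 ⇒ %r1
  rs@[7:5]=0x1 ⇒ %r1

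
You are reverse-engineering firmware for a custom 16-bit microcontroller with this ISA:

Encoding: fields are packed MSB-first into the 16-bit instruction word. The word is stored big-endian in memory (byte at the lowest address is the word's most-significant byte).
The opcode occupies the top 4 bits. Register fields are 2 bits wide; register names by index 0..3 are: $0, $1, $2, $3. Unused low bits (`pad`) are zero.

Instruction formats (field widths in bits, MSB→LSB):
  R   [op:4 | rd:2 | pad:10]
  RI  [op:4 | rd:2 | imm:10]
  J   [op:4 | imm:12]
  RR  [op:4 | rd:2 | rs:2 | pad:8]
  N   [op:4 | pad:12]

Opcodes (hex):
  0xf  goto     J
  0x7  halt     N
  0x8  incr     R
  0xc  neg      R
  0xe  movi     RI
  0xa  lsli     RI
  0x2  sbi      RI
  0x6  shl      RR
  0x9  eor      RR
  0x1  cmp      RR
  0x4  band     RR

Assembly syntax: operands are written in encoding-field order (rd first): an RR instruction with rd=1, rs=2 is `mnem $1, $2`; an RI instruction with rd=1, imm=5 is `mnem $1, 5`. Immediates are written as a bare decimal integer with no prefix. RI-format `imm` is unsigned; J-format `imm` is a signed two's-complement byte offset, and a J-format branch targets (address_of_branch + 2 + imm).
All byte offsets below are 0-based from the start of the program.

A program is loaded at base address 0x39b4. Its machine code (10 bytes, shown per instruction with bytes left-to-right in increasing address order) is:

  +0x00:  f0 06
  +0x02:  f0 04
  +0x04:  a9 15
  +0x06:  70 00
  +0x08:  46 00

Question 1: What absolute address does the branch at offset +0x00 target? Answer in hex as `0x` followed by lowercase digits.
0x39bc

+0x00: f0 06 ⇒ word 0xf006 (big)
  top 4b → 0xf → goto [J]
  imm@[11:0]=0x6 ⇒ 6
  target = base 0x39b4 + off 0x00 + 2 + imm 6 = 0x39bc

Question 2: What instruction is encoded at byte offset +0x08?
+0x08: 46 00 ⇒ word 0x4600 (big)
  opcode bits[15:12]=0x4: band/RR
  rd: (w>>10)&0x3=0x1 → $1
  rs: (w>>8)&0x3=0x2 → $2

band $1, $2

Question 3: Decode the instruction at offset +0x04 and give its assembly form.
lsli $2, 277

[04] a9 15 → 0xa915
  op=0xa915>>12=0xa ⇒ lsli (RI)
  [11:10] rd=2 = $2
  [9:0] imm=277 = 277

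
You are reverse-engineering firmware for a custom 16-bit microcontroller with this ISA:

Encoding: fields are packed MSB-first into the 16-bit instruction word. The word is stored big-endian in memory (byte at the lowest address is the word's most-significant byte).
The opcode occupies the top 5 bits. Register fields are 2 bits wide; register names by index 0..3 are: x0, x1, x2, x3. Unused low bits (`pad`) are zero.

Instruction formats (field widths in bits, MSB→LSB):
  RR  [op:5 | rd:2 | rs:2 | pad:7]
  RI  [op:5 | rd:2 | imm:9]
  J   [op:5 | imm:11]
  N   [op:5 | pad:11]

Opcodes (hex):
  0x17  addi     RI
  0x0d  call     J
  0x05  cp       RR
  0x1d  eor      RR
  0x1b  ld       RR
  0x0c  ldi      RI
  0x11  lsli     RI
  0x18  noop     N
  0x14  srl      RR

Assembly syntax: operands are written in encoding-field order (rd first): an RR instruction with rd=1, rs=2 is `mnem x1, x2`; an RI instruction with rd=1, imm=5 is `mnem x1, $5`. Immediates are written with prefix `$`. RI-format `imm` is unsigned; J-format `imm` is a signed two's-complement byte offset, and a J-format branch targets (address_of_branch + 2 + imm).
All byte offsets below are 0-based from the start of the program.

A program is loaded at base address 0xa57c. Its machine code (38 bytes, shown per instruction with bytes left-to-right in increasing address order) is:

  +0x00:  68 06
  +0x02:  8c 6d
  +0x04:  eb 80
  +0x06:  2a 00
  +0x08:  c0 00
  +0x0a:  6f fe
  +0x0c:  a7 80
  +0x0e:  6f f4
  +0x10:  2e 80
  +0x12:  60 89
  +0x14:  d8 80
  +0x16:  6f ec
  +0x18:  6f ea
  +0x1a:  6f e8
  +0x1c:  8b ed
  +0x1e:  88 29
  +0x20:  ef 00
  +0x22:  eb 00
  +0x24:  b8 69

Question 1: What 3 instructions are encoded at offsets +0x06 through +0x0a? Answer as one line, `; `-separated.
cp x1, x0; noop; call $-2

off 0x06: read 2a 00 as big → 0x2a00
  op=0x2a00>>11=0x5 ⇒ cp (RR)
  rd@[10:9]=0x1 ⇒ x1
  rs@[8:7]=0x0 ⇒ x0
off 0x08: read c0 00 as big → 0xc000
  op=0xc000>>11=0x18 ⇒ noop (N)
off 0x0a: read 6f fe as big → 0x6ffe
  op=0x6ffe>>11=0xd ⇒ call (J)
  imm@[10:0]=0x7fe (s11→-2) ⇒ $-2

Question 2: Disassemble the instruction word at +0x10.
cp x3, x1

[10] 2e 80 → 0x2e80
  opcode bits[15:11]=0x5: cp/RR
  rd: (w>>9)&0x3=0x3 → x3
  rs: (w>>7)&0x3=0x1 → x1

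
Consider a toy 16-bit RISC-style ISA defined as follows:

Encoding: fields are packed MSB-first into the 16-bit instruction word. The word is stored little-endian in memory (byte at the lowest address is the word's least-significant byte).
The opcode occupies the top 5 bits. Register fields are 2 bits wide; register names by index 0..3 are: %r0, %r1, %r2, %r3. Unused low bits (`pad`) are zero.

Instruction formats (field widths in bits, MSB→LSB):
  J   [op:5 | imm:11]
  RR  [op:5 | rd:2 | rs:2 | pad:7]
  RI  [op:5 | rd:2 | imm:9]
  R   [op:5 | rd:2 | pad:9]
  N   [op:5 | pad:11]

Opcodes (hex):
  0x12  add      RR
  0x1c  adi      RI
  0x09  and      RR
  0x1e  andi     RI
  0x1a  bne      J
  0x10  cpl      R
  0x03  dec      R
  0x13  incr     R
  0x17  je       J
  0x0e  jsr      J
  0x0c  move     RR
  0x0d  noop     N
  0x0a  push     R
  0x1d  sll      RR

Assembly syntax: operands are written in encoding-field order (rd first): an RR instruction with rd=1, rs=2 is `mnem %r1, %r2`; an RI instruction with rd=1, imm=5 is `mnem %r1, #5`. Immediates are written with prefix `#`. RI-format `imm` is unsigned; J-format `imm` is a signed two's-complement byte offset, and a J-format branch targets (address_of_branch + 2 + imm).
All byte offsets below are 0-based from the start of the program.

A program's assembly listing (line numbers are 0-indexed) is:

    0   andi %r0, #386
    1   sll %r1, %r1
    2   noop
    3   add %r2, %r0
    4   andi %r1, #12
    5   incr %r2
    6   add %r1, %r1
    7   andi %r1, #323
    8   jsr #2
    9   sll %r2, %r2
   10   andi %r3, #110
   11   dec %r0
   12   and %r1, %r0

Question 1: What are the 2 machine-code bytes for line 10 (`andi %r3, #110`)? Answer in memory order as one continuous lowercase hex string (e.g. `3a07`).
6ef6

line 10 (andi): pack op=0x1e:5|rd=3:2|imm=110:9 = 0xf66e; little→ 6e f6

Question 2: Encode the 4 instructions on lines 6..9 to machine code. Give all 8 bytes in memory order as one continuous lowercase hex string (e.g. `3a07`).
809243f3027000ed

line 6 (add): pack op=0x12:5|rd=1:2|rs=1:2|pad=0:7 = 0x9280; little→ 80 92
line 7 (andi): pack op=0x1e:5|rd=1:2|imm=323:9 = 0xf343; little→ 43 f3
line 8 (jsr): pack op=0xe:5|imm=2:11 = 0x7002; little→ 02 70
line 9 (sll): pack op=0x1d:5|rd=2:2|rs=2:2|pad=0:7 = 0xed00; little→ 00 ed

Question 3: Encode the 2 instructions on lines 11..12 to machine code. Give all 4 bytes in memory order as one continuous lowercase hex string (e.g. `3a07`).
line 11 (dec): pack op=0x3:5|rd=0:2|pad=0:9 = 0x1800; little→ 00 18
line 12 (and): pack op=0x9:5|rd=1:2|rs=0:2|pad=0:7 = 0x4a00; little→ 00 4a

0018004a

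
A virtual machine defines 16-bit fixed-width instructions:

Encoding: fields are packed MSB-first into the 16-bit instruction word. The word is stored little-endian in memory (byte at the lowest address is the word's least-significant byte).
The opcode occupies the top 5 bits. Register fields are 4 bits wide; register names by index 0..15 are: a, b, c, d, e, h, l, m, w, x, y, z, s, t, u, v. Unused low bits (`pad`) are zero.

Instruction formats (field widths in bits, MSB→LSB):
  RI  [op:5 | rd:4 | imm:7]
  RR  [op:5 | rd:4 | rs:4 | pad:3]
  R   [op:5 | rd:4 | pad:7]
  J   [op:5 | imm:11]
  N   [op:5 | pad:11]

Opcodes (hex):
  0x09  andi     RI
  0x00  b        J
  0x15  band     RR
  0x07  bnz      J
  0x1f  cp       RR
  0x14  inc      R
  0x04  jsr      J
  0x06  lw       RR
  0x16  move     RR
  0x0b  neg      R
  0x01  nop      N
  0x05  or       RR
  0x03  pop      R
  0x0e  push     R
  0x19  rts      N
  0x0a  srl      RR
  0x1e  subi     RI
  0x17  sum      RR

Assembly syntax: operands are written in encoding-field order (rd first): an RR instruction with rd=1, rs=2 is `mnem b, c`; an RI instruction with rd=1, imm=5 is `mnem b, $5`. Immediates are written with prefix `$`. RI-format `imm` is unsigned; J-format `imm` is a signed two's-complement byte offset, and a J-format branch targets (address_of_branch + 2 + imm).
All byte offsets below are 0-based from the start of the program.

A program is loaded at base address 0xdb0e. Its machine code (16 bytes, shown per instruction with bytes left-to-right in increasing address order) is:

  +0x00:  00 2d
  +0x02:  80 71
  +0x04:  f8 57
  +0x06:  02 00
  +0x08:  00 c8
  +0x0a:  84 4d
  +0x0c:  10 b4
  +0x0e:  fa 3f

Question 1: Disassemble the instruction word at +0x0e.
off 0x0e: read fa 3f as little → 0x3ffa
  op=0x3ffa>>11=0x7 ⇒ bnz (J)
  imm: (w>>0)&0x7ff=0x7fa (s11→-6) → $-6

bnz $-6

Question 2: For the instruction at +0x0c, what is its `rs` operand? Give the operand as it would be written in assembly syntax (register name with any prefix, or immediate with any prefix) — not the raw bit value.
c

[0c] 10 b4 → 0xb410
  op=0xb410>>11=0x16 ⇒ move (RR)
  rd: (w>>7)&0xf=0x8 → w
  rs: (w>>3)&0xf=0x2 → c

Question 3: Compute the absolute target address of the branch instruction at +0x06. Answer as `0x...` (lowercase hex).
0xdb18

+0x06: 02 00 ⇒ word 0x0002 (little)
  op=0x0002>>11=0x0 ⇒ b (J)
  [10:0] imm=2 = $2
  target = base 0xdb0e + off 0x06 + 2 + imm 2 = 0xdb18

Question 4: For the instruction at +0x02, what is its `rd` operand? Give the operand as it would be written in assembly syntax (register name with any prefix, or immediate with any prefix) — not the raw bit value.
d

+0x02: 80 71 ⇒ word 0x7180 (little)
  op=0x7180>>11=0xe ⇒ push (R)
  rd@[10:7]=0x3 ⇒ d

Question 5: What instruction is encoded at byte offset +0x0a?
andi z, $4

off 0x0a: read 84 4d as little → 0x4d84
  top 5b → 0x9 → andi [RI]
  rd: (w>>7)&0xf=0xb → z
  imm: (w>>0)&0x7f=0x4 → $4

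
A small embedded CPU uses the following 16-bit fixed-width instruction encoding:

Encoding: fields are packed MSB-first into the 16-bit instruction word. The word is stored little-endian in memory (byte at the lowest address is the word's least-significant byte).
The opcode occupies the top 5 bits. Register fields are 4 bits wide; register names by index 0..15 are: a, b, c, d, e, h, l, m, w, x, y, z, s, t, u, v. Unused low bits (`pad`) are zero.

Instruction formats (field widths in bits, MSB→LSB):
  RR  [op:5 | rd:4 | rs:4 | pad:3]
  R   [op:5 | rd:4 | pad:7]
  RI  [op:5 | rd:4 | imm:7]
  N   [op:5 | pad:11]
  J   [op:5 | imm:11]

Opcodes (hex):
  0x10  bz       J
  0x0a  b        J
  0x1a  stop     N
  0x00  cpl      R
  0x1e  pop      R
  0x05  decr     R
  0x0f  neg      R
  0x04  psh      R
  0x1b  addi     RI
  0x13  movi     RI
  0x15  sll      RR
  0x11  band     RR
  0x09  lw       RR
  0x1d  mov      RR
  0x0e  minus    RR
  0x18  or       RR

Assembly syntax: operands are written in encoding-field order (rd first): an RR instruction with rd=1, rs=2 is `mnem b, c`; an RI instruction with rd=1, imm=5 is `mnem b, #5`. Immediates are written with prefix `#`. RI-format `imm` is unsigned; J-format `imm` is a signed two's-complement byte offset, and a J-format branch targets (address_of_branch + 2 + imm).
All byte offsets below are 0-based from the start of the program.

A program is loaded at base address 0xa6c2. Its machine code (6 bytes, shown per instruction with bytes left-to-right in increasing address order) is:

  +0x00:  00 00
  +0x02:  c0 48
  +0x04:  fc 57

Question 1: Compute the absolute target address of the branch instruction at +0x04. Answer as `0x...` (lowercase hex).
0xa6c4

@+04  little-endian(fc 57) = 0x57fc
  op=0x57fc>>11=0xa ⇒ b (J)
  imm: (w>>0)&0x7ff=0x7fc (s11→-4) → #-4
  target = base 0xa6c2 + off 0x04 + 2 + imm -4 = 0xa6c4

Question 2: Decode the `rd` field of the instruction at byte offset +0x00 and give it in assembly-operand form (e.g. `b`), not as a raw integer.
off 0x00: read 00 00 as little → 0x0000
  opcode bits[15:11]=0x0: cpl/R
  rd: (w>>7)&0xf=0x0 → a

a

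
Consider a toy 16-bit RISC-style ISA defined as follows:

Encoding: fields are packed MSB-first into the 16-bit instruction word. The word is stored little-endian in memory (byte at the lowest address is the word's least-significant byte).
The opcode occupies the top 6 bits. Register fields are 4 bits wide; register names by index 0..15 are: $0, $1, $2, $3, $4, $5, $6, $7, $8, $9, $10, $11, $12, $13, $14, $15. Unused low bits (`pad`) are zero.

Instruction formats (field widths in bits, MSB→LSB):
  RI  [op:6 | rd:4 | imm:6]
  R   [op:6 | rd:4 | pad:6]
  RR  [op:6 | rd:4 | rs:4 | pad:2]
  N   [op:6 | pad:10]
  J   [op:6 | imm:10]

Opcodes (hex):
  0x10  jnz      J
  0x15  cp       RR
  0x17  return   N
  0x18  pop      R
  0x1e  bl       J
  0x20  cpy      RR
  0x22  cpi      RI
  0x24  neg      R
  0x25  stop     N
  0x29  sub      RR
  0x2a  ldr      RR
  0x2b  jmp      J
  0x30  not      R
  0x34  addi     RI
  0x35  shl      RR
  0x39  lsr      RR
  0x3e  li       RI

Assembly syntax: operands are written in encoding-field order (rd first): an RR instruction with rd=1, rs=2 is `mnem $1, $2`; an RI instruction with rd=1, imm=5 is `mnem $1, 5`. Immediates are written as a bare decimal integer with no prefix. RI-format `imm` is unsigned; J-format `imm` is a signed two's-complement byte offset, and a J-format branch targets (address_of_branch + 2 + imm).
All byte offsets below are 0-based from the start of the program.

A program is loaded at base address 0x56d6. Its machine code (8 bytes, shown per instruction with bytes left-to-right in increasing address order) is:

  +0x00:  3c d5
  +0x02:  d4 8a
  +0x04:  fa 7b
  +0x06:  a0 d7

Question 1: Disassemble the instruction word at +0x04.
off 0x04: read fa 7b as little → 0x7bfa
  opcode bits[15:10]=0x1e: bl/J
  imm: (w>>0)&0x3ff=0x3fa (s10→-6) → -6

bl -6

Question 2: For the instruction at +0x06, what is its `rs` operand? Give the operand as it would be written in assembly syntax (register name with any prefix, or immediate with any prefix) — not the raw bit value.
$8

+0x06: a0 d7 ⇒ word 0xd7a0 (little)
  op=0xd7a0>>10=0x35 ⇒ shl (RR)
  rd: (w>>6)&0xf=0xe → $14
  rs: (w>>2)&0xf=0x8 → $8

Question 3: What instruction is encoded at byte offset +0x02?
+0x02: d4 8a ⇒ word 0x8ad4 (little)
  opcode bits[15:10]=0x22: cpi/RI
  rd@[9:6]=0xb ⇒ $11
  imm@[5:0]=0x14 ⇒ 20

cpi $11, 20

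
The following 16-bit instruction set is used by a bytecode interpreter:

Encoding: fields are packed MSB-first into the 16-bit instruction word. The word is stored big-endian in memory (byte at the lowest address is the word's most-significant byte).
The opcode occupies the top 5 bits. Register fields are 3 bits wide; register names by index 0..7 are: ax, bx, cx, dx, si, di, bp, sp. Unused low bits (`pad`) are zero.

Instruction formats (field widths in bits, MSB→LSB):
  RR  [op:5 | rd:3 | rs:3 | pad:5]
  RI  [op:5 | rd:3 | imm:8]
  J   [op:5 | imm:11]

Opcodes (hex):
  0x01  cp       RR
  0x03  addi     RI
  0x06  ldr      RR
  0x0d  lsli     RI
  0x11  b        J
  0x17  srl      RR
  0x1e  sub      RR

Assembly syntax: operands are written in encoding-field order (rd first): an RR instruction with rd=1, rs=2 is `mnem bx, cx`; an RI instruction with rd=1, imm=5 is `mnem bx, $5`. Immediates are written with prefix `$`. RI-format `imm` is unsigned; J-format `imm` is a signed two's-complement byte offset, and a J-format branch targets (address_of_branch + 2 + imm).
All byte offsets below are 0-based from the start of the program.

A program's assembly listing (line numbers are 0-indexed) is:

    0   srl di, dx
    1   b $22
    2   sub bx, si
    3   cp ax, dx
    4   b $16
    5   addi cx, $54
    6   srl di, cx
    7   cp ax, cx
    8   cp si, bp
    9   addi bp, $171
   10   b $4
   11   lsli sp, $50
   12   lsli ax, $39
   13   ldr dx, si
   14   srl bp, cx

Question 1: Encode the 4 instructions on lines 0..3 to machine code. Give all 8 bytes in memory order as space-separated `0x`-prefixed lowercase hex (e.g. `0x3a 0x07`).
line 0 (srl): pack op=0x17:5|rd=5:3|rs=3:3|pad=0:5 = 0xbd60; big→ bd 60
line 1 (b): pack op=0x11:5|imm=22:11 = 0x8816; big→ 88 16
line 2 (sub): pack op=0x1e:5|rd=1:3|rs=4:3|pad=0:5 = 0xf180; big→ f1 80
line 3 (cp): pack op=0x1:5|rd=0:3|rs=3:3|pad=0:5 = 0x0860; big→ 08 60

0xbd 0x60 0x88 0x16 0xf1 0x80 0x08 0x60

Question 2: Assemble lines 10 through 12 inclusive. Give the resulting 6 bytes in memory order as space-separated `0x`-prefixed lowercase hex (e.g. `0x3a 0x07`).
0x88 0x04 0x6f 0x32 0x68 0x27

10. b fields op=0x11:5|imm=4:11 → word 8804h → 88 04
11. lsli fields op=0xd:5|rd=7:3|imm=50:8 → word 6f32h → 6f 32
12. lsli fields op=0xd:5|rd=0:3|imm=39:8 → word 6827h → 68 27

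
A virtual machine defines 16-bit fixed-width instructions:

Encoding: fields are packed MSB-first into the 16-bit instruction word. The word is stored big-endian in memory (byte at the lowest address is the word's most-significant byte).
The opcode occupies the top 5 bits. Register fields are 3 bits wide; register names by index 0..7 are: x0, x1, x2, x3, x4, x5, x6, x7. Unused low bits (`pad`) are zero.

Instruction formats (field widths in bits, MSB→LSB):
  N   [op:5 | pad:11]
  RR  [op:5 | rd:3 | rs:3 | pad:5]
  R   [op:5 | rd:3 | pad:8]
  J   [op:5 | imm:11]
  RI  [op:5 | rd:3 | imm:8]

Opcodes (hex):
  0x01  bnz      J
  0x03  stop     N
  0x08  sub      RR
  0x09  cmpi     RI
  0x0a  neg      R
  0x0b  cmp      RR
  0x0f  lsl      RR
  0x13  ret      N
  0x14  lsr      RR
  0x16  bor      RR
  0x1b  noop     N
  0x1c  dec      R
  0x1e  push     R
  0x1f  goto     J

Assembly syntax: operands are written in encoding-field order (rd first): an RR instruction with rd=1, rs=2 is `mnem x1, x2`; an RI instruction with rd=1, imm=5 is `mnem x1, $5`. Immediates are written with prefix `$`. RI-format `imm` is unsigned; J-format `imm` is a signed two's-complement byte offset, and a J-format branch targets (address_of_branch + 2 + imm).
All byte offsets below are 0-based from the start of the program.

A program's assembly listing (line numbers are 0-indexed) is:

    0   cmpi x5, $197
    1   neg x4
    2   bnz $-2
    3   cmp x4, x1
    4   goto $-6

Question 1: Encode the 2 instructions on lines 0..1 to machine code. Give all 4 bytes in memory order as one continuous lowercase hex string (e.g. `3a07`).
0. cmpi fields op=0x9:5|rd=5:3|imm=197:8 → word 4dc5h → 4d c5
1. neg fields op=0xa:5|rd=4:3|pad=0:8 → word 5400h → 54 00

4dc55400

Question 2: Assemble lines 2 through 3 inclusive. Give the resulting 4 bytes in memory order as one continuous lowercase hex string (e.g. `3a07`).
L2: bnz op=0x1:5|imm=-2:11 ⇒ 0x0ffe ⇒ big 0f fe
L3: cmp op=0xb:5|rd=4:3|rs=1:3|pad=0:5 ⇒ 0x5c20 ⇒ big 5c 20

0ffe5c20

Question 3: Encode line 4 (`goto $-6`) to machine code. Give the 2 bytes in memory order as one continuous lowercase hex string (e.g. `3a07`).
fffa

L4: goto op=0x1f:5|imm=-6:11 ⇒ 0xfffa ⇒ big ff fa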